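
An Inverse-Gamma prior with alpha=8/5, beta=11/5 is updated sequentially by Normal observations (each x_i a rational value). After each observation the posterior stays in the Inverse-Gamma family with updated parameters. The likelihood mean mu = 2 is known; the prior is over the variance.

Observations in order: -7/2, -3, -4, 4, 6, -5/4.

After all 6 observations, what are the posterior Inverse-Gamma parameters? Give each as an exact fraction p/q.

alpha=23/5, beta=10097/160

obs 1: x=-7/2 → posterior Inverse-Gamma(21/10, 693/40)
obs 2: x=-3 → posterior Inverse-Gamma(13/5, 1193/40)
obs 3: x=-4 → posterior Inverse-Gamma(31/10, 1913/40)
obs 4: x=4 → posterior Inverse-Gamma(18/5, 1993/40)
obs 5: x=6 → posterior Inverse-Gamma(41/10, 2313/40)
obs 6: x=-5/4 → posterior Inverse-Gamma(23/5, 10097/160)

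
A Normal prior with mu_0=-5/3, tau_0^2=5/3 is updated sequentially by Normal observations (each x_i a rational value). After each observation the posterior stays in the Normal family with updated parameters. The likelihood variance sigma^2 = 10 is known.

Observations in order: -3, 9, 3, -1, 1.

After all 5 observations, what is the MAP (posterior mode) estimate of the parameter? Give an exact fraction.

obs 1: x=-3 → posterior Normal(-13/7, 10/7)
obs 2: x=9 → posterior Normal(-1/2, 5/4)
obs 3: x=3 → posterior Normal(-1/9, 10/9)
obs 4: x=-1 → posterior Normal(-1/5, 1)
obs 5: x=1 → posterior Normal(-1/11, 10/11)

-1/11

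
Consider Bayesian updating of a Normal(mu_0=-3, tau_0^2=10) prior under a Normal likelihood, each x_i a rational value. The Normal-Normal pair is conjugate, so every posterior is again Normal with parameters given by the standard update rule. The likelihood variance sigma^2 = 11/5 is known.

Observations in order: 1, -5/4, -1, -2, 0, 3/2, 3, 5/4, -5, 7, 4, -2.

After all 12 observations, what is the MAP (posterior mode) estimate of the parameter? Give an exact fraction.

292/611

obs 1: x=1 → posterior Normal(17/61, 110/61)
obs 2: x=-5/4 → posterior Normal(-91/222, 110/111)
obs 3: x=-1 → posterior Normal(-191/322, 110/161)
obs 4: x=-2 → posterior Normal(-391/422, 110/211)
obs 5: x=0 → posterior Normal(-391/522, 110/261)
obs 6: x=3/2 → posterior Normal(-241/622, 110/311)
obs 7: x=3 → posterior Normal(59/722, 110/361)
obs 8: x=5/4 → posterior Normal(92/411, 110/411)
obs 9: x=-5 → posterior Normal(-158/461, 110/461)
obs 10: x=7 → posterior Normal(192/511, 110/511)
obs 11: x=4 → posterior Normal(392/561, 10/51)
obs 12: x=-2 → posterior Normal(292/611, 110/611)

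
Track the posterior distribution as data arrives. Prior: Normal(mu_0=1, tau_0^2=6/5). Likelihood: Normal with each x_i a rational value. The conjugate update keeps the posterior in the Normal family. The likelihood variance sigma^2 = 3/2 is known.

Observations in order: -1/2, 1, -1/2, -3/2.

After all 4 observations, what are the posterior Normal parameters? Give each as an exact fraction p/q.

obs 1: x=-1/2 → posterior Normal(1/3, 2/3)
obs 2: x=1 → posterior Normal(7/13, 6/13)
obs 3: x=-1/2 → posterior Normal(5/17, 6/17)
obs 4: x=-3/2 → posterior Normal(-1/21, 2/7)

mu_0=-1/21, tau_0^2=2/7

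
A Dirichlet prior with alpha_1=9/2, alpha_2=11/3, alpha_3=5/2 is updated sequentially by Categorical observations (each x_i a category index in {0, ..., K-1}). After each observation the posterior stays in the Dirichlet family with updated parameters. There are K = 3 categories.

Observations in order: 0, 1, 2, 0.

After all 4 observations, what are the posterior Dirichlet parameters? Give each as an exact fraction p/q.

alpha_1=13/2, alpha_2=14/3, alpha_3=7/2

obs 1: x=0 → posterior Dirichlet(11/2, 11/3, 5/2)
obs 2: x=1 → posterior Dirichlet(11/2, 14/3, 5/2)
obs 3: x=2 → posterior Dirichlet(11/2, 14/3, 7/2)
obs 4: x=0 → posterior Dirichlet(13/2, 14/3, 7/2)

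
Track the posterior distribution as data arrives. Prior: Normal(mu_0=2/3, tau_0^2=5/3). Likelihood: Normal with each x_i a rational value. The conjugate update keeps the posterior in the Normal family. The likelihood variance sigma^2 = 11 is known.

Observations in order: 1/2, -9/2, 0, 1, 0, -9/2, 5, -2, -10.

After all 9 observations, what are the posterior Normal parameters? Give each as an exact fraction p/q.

obs 1: x=1/2 → posterior Normal(49/76, 55/38)
obs 2: x=-9/2 → posterior Normal(2/43, 55/43)
obs 3: x=0 → posterior Normal(1/24, 55/48)
obs 4: x=1 → posterior Normal(7/53, 55/53)
obs 5: x=0 → posterior Normal(7/58, 55/58)
obs 6: x=-9/2 → posterior Normal(-31/126, 55/63)
obs 7: x=5 → posterior Normal(19/136, 55/68)
obs 8: x=-2 → posterior Normal(-1/146, 55/73)
obs 9: x=-10 → posterior Normal(-101/156, 55/78)

mu_0=-101/156, tau_0^2=55/78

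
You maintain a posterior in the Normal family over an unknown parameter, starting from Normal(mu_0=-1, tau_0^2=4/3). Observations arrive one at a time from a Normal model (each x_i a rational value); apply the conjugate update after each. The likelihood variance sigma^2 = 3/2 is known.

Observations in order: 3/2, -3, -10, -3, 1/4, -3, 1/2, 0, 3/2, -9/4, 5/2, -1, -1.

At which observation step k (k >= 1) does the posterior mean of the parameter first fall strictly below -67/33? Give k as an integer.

obs 1: x=3/2 → posterior Normal(3/17, 12/17)
obs 2: x=-3 → posterior Normal(-21/25, 12/25)
obs 3: x=-10 → posterior Normal(-101/33, 4/11)
obs 4: x=-3 → posterior Normal(-125/41, 12/41)
obs 5: x=1/4 → posterior Normal(-123/49, 12/49)
obs 6: x=-3 → posterior Normal(-49/19, 4/19)
obs 7: x=1/2 → posterior Normal(-11/5, 12/65)
obs 8: x=0 → posterior Normal(-143/73, 12/73)
obs 9: x=3/2 → posterior Normal(-131/81, 4/27)
obs 10: x=-9/4 → posterior Normal(-149/89, 12/89)
obs 11: x=5/2 → posterior Normal(-129/97, 12/97)
obs 12: x=-1 → posterior Normal(-137/105, 4/35)
obs 13: x=-1 → posterior Normal(-145/113, 12/113)

k = 3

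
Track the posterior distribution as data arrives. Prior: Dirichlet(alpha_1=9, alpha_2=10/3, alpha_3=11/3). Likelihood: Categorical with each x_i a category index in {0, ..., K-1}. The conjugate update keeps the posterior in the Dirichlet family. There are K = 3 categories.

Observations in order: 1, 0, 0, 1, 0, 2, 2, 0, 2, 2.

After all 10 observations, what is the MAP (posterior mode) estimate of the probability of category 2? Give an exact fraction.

20/69

obs 1: x=1 → posterior Dirichlet(9, 13/3, 11/3)
obs 2: x=0 → posterior Dirichlet(10, 13/3, 11/3)
obs 3: x=0 → posterior Dirichlet(11, 13/3, 11/3)
obs 4: x=1 → posterior Dirichlet(11, 16/3, 11/3)
obs 5: x=0 → posterior Dirichlet(12, 16/3, 11/3)
obs 6: x=2 → posterior Dirichlet(12, 16/3, 14/3)
obs 7: x=2 → posterior Dirichlet(12, 16/3, 17/3)
obs 8: x=0 → posterior Dirichlet(13, 16/3, 17/3)
obs 9: x=2 → posterior Dirichlet(13, 16/3, 20/3)
obs 10: x=2 → posterior Dirichlet(13, 16/3, 23/3)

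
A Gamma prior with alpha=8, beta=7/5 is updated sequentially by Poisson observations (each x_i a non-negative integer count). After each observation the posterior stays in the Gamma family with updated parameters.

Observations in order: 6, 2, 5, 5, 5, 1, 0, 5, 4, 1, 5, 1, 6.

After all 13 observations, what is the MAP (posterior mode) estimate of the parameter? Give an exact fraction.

265/72

obs 1: x=6 → posterior Gamma(14, 12/5)
obs 2: x=2 → posterior Gamma(16, 17/5)
obs 3: x=5 → posterior Gamma(21, 22/5)
obs 4: x=5 → posterior Gamma(26, 27/5)
obs 5: x=5 → posterior Gamma(31, 32/5)
obs 6: x=1 → posterior Gamma(32, 37/5)
obs 7: x=0 → posterior Gamma(32, 42/5)
obs 8: x=5 → posterior Gamma(37, 47/5)
obs 9: x=4 → posterior Gamma(41, 52/5)
obs 10: x=1 → posterior Gamma(42, 57/5)
obs 11: x=5 → posterior Gamma(47, 62/5)
obs 12: x=1 → posterior Gamma(48, 67/5)
obs 13: x=6 → posterior Gamma(54, 72/5)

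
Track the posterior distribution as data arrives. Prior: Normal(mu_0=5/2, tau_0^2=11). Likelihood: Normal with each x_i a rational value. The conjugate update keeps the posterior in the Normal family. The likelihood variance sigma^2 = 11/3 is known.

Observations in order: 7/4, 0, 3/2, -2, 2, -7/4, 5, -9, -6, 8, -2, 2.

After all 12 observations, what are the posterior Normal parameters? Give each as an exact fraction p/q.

obs 1: x=7/4 → posterior Normal(31/16, 11/4)
obs 2: x=0 → posterior Normal(31/28, 11/7)
obs 3: x=3/2 → posterior Normal(49/40, 11/10)
obs 4: x=-2 → posterior Normal(25/52, 11/13)
obs 5: x=2 → posterior Normal(49/64, 11/16)
obs 6: x=-7/4 → posterior Normal(7/19, 11/19)
obs 7: x=5 → posterior Normal(1, 1/2)
obs 8: x=-9 → posterior Normal(-1/5, 11/25)
obs 9: x=-6 → posterior Normal(-23/28, 11/28)
obs 10: x=8 → posterior Normal(1/31, 11/31)
obs 11: x=-2 → posterior Normal(-5/34, 11/34)
obs 12: x=2 → posterior Normal(1/37, 11/37)

mu_0=1/37, tau_0^2=11/37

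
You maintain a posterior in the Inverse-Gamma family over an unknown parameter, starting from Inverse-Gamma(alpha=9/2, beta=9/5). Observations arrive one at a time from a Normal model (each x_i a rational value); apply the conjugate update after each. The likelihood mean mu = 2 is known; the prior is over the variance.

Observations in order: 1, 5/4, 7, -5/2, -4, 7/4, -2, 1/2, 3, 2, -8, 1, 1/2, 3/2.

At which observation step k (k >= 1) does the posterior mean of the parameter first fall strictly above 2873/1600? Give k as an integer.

obs 1: x=1 → posterior Inverse-Gamma(5, 23/10)
obs 2: x=5/4 → posterior Inverse-Gamma(11/2, 413/160)
obs 3: x=7 → posterior Inverse-Gamma(6, 2413/160)
obs 4: x=-5/2 → posterior Inverse-Gamma(13/2, 4033/160)
obs 5: x=-4 → posterior Inverse-Gamma(7, 6913/160)
obs 6: x=7/4 → posterior Inverse-Gamma(15/2, 3459/80)
obs 7: x=-2 → posterior Inverse-Gamma(8, 4099/80)
obs 8: x=1/2 → posterior Inverse-Gamma(17/2, 4189/80)
obs 9: x=3 → posterior Inverse-Gamma(9, 4229/80)
obs 10: x=2 → posterior Inverse-Gamma(19/2, 4229/80)
obs 11: x=-8 → posterior Inverse-Gamma(10, 8229/80)
obs 12: x=1 → posterior Inverse-Gamma(21/2, 8269/80)
obs 13: x=1/2 → posterior Inverse-Gamma(11, 8359/80)
obs 14: x=3/2 → posterior Inverse-Gamma(23/2, 8369/80)

k = 3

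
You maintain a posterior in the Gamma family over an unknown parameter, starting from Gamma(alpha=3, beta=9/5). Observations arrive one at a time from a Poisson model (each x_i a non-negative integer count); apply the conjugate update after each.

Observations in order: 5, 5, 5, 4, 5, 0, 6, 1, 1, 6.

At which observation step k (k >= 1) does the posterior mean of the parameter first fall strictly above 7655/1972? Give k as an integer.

obs 1: x=5 → posterior Gamma(8, 14/5)
obs 2: x=5 → posterior Gamma(13, 19/5)
obs 3: x=5 → posterior Gamma(18, 24/5)
obs 4: x=4 → posterior Gamma(22, 29/5)
obs 5: x=5 → posterior Gamma(27, 34/5)
obs 6: x=0 → posterior Gamma(27, 39/5)
obs 7: x=6 → posterior Gamma(33, 44/5)
obs 8: x=1 → posterior Gamma(34, 49/5)
obs 9: x=1 → posterior Gamma(35, 54/5)
obs 10: x=6 → posterior Gamma(41, 59/5)

k = 5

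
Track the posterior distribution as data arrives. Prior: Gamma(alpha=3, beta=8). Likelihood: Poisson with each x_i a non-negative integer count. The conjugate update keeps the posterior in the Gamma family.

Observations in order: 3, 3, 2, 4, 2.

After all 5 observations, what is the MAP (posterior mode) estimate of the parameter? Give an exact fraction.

16/13

obs 1: x=3 → posterior Gamma(6, 9)
obs 2: x=3 → posterior Gamma(9, 10)
obs 3: x=2 → posterior Gamma(11, 11)
obs 4: x=4 → posterior Gamma(15, 12)
obs 5: x=2 → posterior Gamma(17, 13)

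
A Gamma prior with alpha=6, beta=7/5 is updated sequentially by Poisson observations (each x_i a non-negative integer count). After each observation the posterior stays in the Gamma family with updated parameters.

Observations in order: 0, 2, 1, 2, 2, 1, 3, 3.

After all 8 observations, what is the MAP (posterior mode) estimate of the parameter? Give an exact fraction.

obs 1: x=0 → posterior Gamma(6, 12/5)
obs 2: x=2 → posterior Gamma(8, 17/5)
obs 3: x=1 → posterior Gamma(9, 22/5)
obs 4: x=2 → posterior Gamma(11, 27/5)
obs 5: x=2 → posterior Gamma(13, 32/5)
obs 6: x=1 → posterior Gamma(14, 37/5)
obs 7: x=3 → posterior Gamma(17, 42/5)
obs 8: x=3 → posterior Gamma(20, 47/5)

95/47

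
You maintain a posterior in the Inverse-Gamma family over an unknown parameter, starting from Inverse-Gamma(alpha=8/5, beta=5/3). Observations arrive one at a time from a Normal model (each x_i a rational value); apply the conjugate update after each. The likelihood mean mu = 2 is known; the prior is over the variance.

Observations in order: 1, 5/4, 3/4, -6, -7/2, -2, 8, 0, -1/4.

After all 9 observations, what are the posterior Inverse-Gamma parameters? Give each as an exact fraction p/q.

alpha=61/10, beta=7765/96

obs 1: x=1 → posterior Inverse-Gamma(21/10, 13/6)
obs 2: x=5/4 → posterior Inverse-Gamma(13/5, 235/96)
obs 3: x=3/4 → posterior Inverse-Gamma(31/10, 155/48)
obs 4: x=-6 → posterior Inverse-Gamma(18/5, 1691/48)
obs 5: x=-7/2 → posterior Inverse-Gamma(41/10, 2417/48)
obs 6: x=-2 → posterior Inverse-Gamma(23/5, 2801/48)
obs 7: x=8 → posterior Inverse-Gamma(51/10, 3665/48)
obs 8: x=0 → posterior Inverse-Gamma(28/5, 3761/48)
obs 9: x=-1/4 → posterior Inverse-Gamma(61/10, 7765/96)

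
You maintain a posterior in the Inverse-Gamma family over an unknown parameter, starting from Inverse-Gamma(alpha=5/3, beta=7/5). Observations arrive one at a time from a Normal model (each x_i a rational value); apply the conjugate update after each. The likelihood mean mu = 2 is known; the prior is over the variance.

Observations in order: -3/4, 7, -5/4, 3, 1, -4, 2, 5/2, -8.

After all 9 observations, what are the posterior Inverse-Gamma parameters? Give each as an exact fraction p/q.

obs 1: x=-3/4 → posterior Inverse-Gamma(13/6, 829/160)
obs 2: x=7 → posterior Inverse-Gamma(8/3, 2829/160)
obs 3: x=-5/4 → posterior Inverse-Gamma(19/6, 1837/80)
obs 4: x=3 → posterior Inverse-Gamma(11/3, 1877/80)
obs 5: x=1 → posterior Inverse-Gamma(25/6, 1917/80)
obs 6: x=-4 → posterior Inverse-Gamma(14/3, 3357/80)
obs 7: x=2 → posterior Inverse-Gamma(31/6, 3357/80)
obs 8: x=5/2 → posterior Inverse-Gamma(17/3, 3367/80)
obs 9: x=-8 → posterior Inverse-Gamma(37/6, 7367/80)

alpha=37/6, beta=7367/80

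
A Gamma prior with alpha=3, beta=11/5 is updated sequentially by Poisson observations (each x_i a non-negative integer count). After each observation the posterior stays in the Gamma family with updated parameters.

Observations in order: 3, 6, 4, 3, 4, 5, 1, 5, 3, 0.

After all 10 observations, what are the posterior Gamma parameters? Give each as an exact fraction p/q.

obs 1: x=3 → posterior Gamma(6, 16/5)
obs 2: x=6 → posterior Gamma(12, 21/5)
obs 3: x=4 → posterior Gamma(16, 26/5)
obs 4: x=3 → posterior Gamma(19, 31/5)
obs 5: x=4 → posterior Gamma(23, 36/5)
obs 6: x=5 → posterior Gamma(28, 41/5)
obs 7: x=1 → posterior Gamma(29, 46/5)
obs 8: x=5 → posterior Gamma(34, 51/5)
obs 9: x=3 → posterior Gamma(37, 56/5)
obs 10: x=0 → posterior Gamma(37, 61/5)

alpha=37, beta=61/5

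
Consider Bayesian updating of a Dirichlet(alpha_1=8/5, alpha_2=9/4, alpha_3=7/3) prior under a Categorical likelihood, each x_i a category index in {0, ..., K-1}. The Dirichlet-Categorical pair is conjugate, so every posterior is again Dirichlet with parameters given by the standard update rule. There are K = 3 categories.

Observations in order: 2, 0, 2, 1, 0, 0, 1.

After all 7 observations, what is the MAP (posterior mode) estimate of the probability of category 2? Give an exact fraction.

obs 1: x=2 → posterior Dirichlet(8/5, 9/4, 10/3)
obs 2: x=0 → posterior Dirichlet(13/5, 9/4, 10/3)
obs 3: x=2 → posterior Dirichlet(13/5, 9/4, 13/3)
obs 4: x=1 → posterior Dirichlet(13/5, 13/4, 13/3)
obs 5: x=0 → posterior Dirichlet(18/5, 13/4, 13/3)
obs 6: x=0 → posterior Dirichlet(23/5, 13/4, 13/3)
obs 7: x=1 → posterior Dirichlet(23/5, 17/4, 13/3)

200/611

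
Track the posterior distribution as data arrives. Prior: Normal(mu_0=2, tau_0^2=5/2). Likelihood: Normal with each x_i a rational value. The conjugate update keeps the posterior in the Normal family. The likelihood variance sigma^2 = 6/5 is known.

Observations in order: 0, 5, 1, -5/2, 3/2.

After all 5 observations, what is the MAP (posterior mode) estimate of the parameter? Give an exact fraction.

149/137

obs 1: x=0 → posterior Normal(24/37, 30/37)
obs 2: x=5 → posterior Normal(149/62, 15/31)
obs 3: x=1 → posterior Normal(2, 10/29)
obs 4: x=-5/2 → posterior Normal(223/224, 15/56)
obs 5: x=3/2 → posterior Normal(149/137, 30/137)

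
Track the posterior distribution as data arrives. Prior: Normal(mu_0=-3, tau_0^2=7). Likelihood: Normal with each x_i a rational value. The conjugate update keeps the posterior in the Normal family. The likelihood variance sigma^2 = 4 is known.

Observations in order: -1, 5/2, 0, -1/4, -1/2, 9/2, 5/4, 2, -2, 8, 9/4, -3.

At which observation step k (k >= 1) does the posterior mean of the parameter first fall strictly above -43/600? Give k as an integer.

obs 1: x=-1 → posterior Normal(-19/11, 28/11)
obs 2: x=5/2 → posterior Normal(-1/12, 14/9)
obs 3: x=0 → posterior Normal(-3/50, 28/25)
obs 4: x=-1/4 → posterior Normal(-13/128, 7/8)
obs 5: x=-1/2 → posterior Normal(-9/52, 28/39)
obs 6: x=9/2 → posterior Normal(99/184, 14/23)
obs 7: x=5/4 → posterior Normal(67/106, 28/53)
obs 8: x=2 → posterior Normal(19/24, 7/15)
obs 9: x=-2 → posterior Normal(1/2, 28/67)
obs 10: x=8 → posterior Normal(179/148, 14/37)
obs 11: x=9/4 → posterior Normal(421/324, 28/81)
obs 12: x=-3 → posterior Normal(337/352, 7/22)

k = 3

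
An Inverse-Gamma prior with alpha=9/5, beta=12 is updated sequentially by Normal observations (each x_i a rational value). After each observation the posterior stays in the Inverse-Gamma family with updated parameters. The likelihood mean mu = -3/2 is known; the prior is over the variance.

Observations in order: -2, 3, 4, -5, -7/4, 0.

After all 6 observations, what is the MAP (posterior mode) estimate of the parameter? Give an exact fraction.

obs 1: x=-2 → posterior Inverse-Gamma(23/10, 97/8)
obs 2: x=3 → posterior Inverse-Gamma(14/5, 89/4)
obs 3: x=4 → posterior Inverse-Gamma(33/10, 299/8)
obs 4: x=-5 → posterior Inverse-Gamma(19/5, 87/2)
obs 5: x=-7/4 → posterior Inverse-Gamma(43/10, 1393/32)
obs 6: x=0 → posterior Inverse-Gamma(24/5, 1429/32)

7145/928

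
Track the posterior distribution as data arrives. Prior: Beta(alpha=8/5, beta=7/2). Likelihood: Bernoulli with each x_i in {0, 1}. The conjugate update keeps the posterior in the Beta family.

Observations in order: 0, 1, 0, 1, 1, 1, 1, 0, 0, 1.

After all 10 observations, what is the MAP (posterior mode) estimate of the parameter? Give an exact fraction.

66/131

obs 1: x=0 → posterior Beta(8/5, 9/2)
obs 2: x=1 → posterior Beta(13/5, 9/2)
obs 3: x=0 → posterior Beta(13/5, 11/2)
obs 4: x=1 → posterior Beta(18/5, 11/2)
obs 5: x=1 → posterior Beta(23/5, 11/2)
obs 6: x=1 → posterior Beta(28/5, 11/2)
obs 7: x=1 → posterior Beta(33/5, 11/2)
obs 8: x=0 → posterior Beta(33/5, 13/2)
obs 9: x=0 → posterior Beta(33/5, 15/2)
obs 10: x=1 → posterior Beta(38/5, 15/2)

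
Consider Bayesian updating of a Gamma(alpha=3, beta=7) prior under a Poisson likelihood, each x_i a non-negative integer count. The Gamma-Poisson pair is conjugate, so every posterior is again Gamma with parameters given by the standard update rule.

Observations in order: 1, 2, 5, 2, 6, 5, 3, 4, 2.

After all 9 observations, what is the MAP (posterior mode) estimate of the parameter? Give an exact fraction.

obs 1: x=1 → posterior Gamma(4, 8)
obs 2: x=2 → posterior Gamma(6, 9)
obs 3: x=5 → posterior Gamma(11, 10)
obs 4: x=2 → posterior Gamma(13, 11)
obs 5: x=6 → posterior Gamma(19, 12)
obs 6: x=5 → posterior Gamma(24, 13)
obs 7: x=3 → posterior Gamma(27, 14)
obs 8: x=4 → posterior Gamma(31, 15)
obs 9: x=2 → posterior Gamma(33, 16)

2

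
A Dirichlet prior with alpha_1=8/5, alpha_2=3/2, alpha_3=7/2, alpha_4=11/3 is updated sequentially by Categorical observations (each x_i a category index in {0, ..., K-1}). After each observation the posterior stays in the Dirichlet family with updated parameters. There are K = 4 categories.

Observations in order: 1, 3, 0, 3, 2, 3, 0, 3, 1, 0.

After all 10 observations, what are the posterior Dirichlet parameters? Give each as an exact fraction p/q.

alpha_1=23/5, alpha_2=7/2, alpha_3=9/2, alpha_4=23/3

obs 1: x=1 → posterior Dirichlet(8/5, 5/2, 7/2, 11/3)
obs 2: x=3 → posterior Dirichlet(8/5, 5/2, 7/2, 14/3)
obs 3: x=0 → posterior Dirichlet(13/5, 5/2, 7/2, 14/3)
obs 4: x=3 → posterior Dirichlet(13/5, 5/2, 7/2, 17/3)
obs 5: x=2 → posterior Dirichlet(13/5, 5/2, 9/2, 17/3)
obs 6: x=3 → posterior Dirichlet(13/5, 5/2, 9/2, 20/3)
obs 7: x=0 → posterior Dirichlet(18/5, 5/2, 9/2, 20/3)
obs 8: x=3 → posterior Dirichlet(18/5, 5/2, 9/2, 23/3)
obs 9: x=1 → posterior Dirichlet(18/5, 7/2, 9/2, 23/3)
obs 10: x=0 → posterior Dirichlet(23/5, 7/2, 9/2, 23/3)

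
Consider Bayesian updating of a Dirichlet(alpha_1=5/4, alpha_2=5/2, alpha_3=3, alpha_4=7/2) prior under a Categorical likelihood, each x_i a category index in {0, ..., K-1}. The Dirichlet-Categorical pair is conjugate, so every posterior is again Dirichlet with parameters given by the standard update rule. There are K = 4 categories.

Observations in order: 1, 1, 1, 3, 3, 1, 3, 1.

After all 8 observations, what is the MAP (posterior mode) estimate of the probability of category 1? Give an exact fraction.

obs 1: x=1 → posterior Dirichlet(5/4, 7/2, 3, 7/2)
obs 2: x=1 → posterior Dirichlet(5/4, 9/2, 3, 7/2)
obs 3: x=1 → posterior Dirichlet(5/4, 11/2, 3, 7/2)
obs 4: x=3 → posterior Dirichlet(5/4, 11/2, 3, 9/2)
obs 5: x=3 → posterior Dirichlet(5/4, 11/2, 3, 11/2)
obs 6: x=1 → posterior Dirichlet(5/4, 13/2, 3, 11/2)
obs 7: x=3 → posterior Dirichlet(5/4, 13/2, 3, 13/2)
obs 8: x=1 → posterior Dirichlet(5/4, 15/2, 3, 13/2)

26/57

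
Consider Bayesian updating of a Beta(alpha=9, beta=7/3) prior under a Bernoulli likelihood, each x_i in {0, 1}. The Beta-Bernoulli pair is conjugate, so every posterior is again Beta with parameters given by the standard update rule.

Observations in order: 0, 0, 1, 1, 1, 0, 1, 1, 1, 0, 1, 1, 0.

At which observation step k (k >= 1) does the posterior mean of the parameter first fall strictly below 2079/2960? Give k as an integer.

obs 1: x=0 → posterior Beta(9, 10/3)
obs 2: x=0 → posterior Beta(9, 13/3)
obs 3: x=1 → posterior Beta(10, 13/3)
obs 4: x=1 → posterior Beta(11, 13/3)
obs 5: x=1 → posterior Beta(12, 13/3)
obs 6: x=0 → posterior Beta(12, 16/3)
obs 7: x=1 → posterior Beta(13, 16/3)
obs 8: x=1 → posterior Beta(14, 16/3)
obs 9: x=1 → posterior Beta(15, 16/3)
obs 10: x=0 → posterior Beta(15, 19/3)
obs 11: x=1 → posterior Beta(16, 19/3)
obs 12: x=1 → posterior Beta(17, 19/3)
obs 13: x=0 → posterior Beta(17, 22/3)

k = 2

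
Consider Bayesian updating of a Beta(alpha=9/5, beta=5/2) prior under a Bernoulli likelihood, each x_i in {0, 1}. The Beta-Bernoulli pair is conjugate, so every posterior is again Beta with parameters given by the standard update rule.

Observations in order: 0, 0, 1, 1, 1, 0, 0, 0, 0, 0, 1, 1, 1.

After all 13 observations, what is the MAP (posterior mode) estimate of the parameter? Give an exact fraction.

4/9

obs 1: x=0 → posterior Beta(9/5, 7/2)
obs 2: x=0 → posterior Beta(9/5, 9/2)
obs 3: x=1 → posterior Beta(14/5, 9/2)
obs 4: x=1 → posterior Beta(19/5, 9/2)
obs 5: x=1 → posterior Beta(24/5, 9/2)
obs 6: x=0 → posterior Beta(24/5, 11/2)
obs 7: x=0 → posterior Beta(24/5, 13/2)
obs 8: x=0 → posterior Beta(24/5, 15/2)
obs 9: x=0 → posterior Beta(24/5, 17/2)
obs 10: x=0 → posterior Beta(24/5, 19/2)
obs 11: x=1 → posterior Beta(29/5, 19/2)
obs 12: x=1 → posterior Beta(34/5, 19/2)
obs 13: x=1 → posterior Beta(39/5, 19/2)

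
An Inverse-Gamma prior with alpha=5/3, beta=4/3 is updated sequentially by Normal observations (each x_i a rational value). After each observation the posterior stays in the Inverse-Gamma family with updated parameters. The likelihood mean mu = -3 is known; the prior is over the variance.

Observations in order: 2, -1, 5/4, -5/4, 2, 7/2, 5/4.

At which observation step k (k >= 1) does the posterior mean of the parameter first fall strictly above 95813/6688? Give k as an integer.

obs 1: x=2 → posterior Inverse-Gamma(13/6, 83/6)
obs 2: x=-1 → posterior Inverse-Gamma(8/3, 95/6)
obs 3: x=5/4 → posterior Inverse-Gamma(19/6, 2387/96)
obs 4: x=-5/4 → posterior Inverse-Gamma(11/3, 1267/48)
obs 5: x=2 → posterior Inverse-Gamma(25/6, 1867/48)
obs 6: x=7/2 → posterior Inverse-Gamma(14/3, 2881/48)
obs 7: x=5/4 → posterior Inverse-Gamma(31/6, 6629/96)

k = 6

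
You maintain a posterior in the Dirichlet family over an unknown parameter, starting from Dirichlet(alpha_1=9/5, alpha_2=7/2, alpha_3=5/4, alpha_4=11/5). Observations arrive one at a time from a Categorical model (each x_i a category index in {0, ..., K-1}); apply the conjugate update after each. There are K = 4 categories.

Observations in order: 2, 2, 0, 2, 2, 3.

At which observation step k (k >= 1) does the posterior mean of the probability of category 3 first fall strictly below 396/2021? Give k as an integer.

obs 1: x=2 → posterior Dirichlet(9/5, 7/2, 9/4, 11/5)
obs 2: x=2 → posterior Dirichlet(9/5, 7/2, 13/4, 11/5)
obs 3: x=0 → posterior Dirichlet(14/5, 7/2, 13/4, 11/5)
obs 4: x=2 → posterior Dirichlet(14/5, 7/2, 17/4, 11/5)
obs 5: x=2 → posterior Dirichlet(14/5, 7/2, 21/4, 11/5)
obs 6: x=3 → posterior Dirichlet(14/5, 7/2, 21/4, 16/5)

k = 3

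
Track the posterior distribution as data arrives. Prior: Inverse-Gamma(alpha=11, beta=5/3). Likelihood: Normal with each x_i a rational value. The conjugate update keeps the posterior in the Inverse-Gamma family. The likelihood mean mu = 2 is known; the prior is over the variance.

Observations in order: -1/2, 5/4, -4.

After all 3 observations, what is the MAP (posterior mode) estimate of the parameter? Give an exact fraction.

obs 1: x=-1/2 → posterior Inverse-Gamma(23/2, 115/24)
obs 2: x=5/4 → posterior Inverse-Gamma(12, 487/96)
obs 3: x=-4 → posterior Inverse-Gamma(25/2, 2215/96)

2215/1296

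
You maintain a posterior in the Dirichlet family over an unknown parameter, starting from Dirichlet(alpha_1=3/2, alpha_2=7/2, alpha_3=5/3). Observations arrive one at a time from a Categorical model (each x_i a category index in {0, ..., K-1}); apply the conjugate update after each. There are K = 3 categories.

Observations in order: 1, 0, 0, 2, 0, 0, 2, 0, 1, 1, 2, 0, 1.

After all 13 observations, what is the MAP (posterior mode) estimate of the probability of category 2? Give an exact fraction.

obs 1: x=1 → posterior Dirichlet(3/2, 9/2, 5/3)
obs 2: x=0 → posterior Dirichlet(5/2, 9/2, 5/3)
obs 3: x=0 → posterior Dirichlet(7/2, 9/2, 5/3)
obs 4: x=2 → posterior Dirichlet(7/2, 9/2, 8/3)
obs 5: x=0 → posterior Dirichlet(9/2, 9/2, 8/3)
obs 6: x=0 → posterior Dirichlet(11/2, 9/2, 8/3)
obs 7: x=2 → posterior Dirichlet(11/2, 9/2, 11/3)
obs 8: x=0 → posterior Dirichlet(13/2, 9/2, 11/3)
obs 9: x=1 → posterior Dirichlet(13/2, 11/2, 11/3)
obs 10: x=1 → posterior Dirichlet(13/2, 13/2, 11/3)
obs 11: x=2 → posterior Dirichlet(13/2, 13/2, 14/3)
obs 12: x=0 → posterior Dirichlet(15/2, 13/2, 14/3)
obs 13: x=1 → posterior Dirichlet(15/2, 15/2, 14/3)

11/50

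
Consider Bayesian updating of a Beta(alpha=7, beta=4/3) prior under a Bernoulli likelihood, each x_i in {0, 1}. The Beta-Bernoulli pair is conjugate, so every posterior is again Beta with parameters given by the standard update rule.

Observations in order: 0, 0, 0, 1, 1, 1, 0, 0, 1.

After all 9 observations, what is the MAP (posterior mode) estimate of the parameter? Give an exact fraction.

obs 1: x=0 → posterior Beta(7, 7/3)
obs 2: x=0 → posterior Beta(7, 10/3)
obs 3: x=0 → posterior Beta(7, 13/3)
obs 4: x=1 → posterior Beta(8, 13/3)
obs 5: x=1 → posterior Beta(9, 13/3)
obs 6: x=1 → posterior Beta(10, 13/3)
obs 7: x=0 → posterior Beta(10, 16/3)
obs 8: x=0 → posterior Beta(10, 19/3)
obs 9: x=1 → posterior Beta(11, 19/3)

15/23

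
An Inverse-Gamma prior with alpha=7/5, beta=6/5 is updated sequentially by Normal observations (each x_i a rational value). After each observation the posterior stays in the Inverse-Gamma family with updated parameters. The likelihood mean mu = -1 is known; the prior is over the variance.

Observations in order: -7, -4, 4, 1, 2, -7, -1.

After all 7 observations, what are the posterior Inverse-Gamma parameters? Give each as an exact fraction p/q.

obs 1: x=-7 → posterior Inverse-Gamma(19/10, 96/5)
obs 2: x=-4 → posterior Inverse-Gamma(12/5, 237/10)
obs 3: x=4 → posterior Inverse-Gamma(29/10, 181/5)
obs 4: x=1 → posterior Inverse-Gamma(17/5, 191/5)
obs 5: x=2 → posterior Inverse-Gamma(39/10, 427/10)
obs 6: x=-7 → posterior Inverse-Gamma(22/5, 607/10)
obs 7: x=-1 → posterior Inverse-Gamma(49/10, 607/10)

alpha=49/10, beta=607/10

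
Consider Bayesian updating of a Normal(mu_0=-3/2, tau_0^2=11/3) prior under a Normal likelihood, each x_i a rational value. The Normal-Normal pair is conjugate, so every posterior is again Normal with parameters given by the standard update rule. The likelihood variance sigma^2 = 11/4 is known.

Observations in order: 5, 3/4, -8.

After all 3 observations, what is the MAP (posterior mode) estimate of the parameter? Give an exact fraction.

obs 1: x=5 → posterior Normal(31/14, 11/7)
obs 2: x=3/4 → posterior Normal(37/22, 1)
obs 3: x=-8 → posterior Normal(-9/10, 11/15)

-9/10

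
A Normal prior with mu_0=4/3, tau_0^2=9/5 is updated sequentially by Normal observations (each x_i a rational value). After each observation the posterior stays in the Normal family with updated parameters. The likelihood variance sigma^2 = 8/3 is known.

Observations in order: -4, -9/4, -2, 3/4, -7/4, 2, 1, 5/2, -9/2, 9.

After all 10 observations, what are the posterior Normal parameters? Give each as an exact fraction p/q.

mu_0=883/3720, tau_0^2=36/155

obs 1: x=-4 → posterior Normal(-164/201, 72/67)
obs 2: x=-9/4 → posterior Normal(-1385/1128, 36/47)
obs 3: x=-2 → posterior Normal(-2033/1452, 72/121)
obs 4: x=3/4 → posterior Normal(-895/888, 18/37)
obs 5: x=-7/4 → posterior Normal(-2357/2100, 72/175)
obs 6: x=2 → posterior Normal(-1709/2424, 36/101)
obs 7: x=1 → posterior Normal(-1385/2748, 72/229)
obs 8: x=5/2 → posterior Normal(-575/3072, 9/32)
obs 9: x=-9/2 → posterior Normal(-2033/3396, 72/283)
obs 10: x=9 → posterior Normal(883/3720, 36/155)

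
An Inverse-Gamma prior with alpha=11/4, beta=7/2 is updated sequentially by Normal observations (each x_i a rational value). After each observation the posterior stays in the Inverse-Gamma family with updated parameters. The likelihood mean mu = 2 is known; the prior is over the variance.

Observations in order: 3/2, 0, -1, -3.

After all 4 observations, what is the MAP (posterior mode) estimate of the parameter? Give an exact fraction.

obs 1: x=3/2 → posterior Inverse-Gamma(13/4, 29/8)
obs 2: x=0 → posterior Inverse-Gamma(15/4, 45/8)
obs 3: x=-1 → posterior Inverse-Gamma(17/4, 81/8)
obs 4: x=-3 → posterior Inverse-Gamma(19/4, 181/8)

181/46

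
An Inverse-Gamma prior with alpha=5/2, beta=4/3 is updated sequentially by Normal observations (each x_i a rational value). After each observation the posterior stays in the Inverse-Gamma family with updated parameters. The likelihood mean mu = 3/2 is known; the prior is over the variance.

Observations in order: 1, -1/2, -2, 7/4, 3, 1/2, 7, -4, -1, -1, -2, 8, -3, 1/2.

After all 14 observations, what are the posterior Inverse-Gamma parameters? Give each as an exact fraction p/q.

alpha=19/2, beta=8219/96

obs 1: x=1 → posterior Inverse-Gamma(3, 35/24)
obs 2: x=-1/2 → posterior Inverse-Gamma(7/2, 83/24)
obs 3: x=-2 → posterior Inverse-Gamma(4, 115/12)
obs 4: x=7/4 → posterior Inverse-Gamma(9/2, 923/96)
obs 5: x=3 → posterior Inverse-Gamma(5, 1031/96)
obs 6: x=1/2 → posterior Inverse-Gamma(11/2, 1079/96)
obs 7: x=7 → posterior Inverse-Gamma(6, 2531/96)
obs 8: x=-4 → posterior Inverse-Gamma(13/2, 3983/96)
obs 9: x=-1 → posterior Inverse-Gamma(7, 4283/96)
obs 10: x=-1 → posterior Inverse-Gamma(15/2, 4583/96)
obs 11: x=-2 → posterior Inverse-Gamma(8, 5171/96)
obs 12: x=8 → posterior Inverse-Gamma(17/2, 7199/96)
obs 13: x=-3 → posterior Inverse-Gamma(9, 8171/96)
obs 14: x=1/2 → posterior Inverse-Gamma(19/2, 8219/96)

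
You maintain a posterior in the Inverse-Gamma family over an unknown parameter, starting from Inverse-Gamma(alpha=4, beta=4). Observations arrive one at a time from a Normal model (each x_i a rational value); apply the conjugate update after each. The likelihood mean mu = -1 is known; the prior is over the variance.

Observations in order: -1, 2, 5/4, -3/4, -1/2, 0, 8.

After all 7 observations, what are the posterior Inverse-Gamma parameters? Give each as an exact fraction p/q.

obs 1: x=-1 → posterior Inverse-Gamma(9/2, 4)
obs 2: x=2 → posterior Inverse-Gamma(5, 17/2)
obs 3: x=5/4 → posterior Inverse-Gamma(11/2, 353/32)
obs 4: x=-3/4 → posterior Inverse-Gamma(6, 177/16)
obs 5: x=-1/2 → posterior Inverse-Gamma(13/2, 179/16)
obs 6: x=0 → posterior Inverse-Gamma(7, 187/16)
obs 7: x=8 → posterior Inverse-Gamma(15/2, 835/16)

alpha=15/2, beta=835/16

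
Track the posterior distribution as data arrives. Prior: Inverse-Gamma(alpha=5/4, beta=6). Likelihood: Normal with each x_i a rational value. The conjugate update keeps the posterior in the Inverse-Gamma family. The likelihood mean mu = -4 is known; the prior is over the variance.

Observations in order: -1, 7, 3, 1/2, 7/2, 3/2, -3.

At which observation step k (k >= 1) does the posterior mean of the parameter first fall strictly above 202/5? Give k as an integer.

k = 2

obs 1: x=-1 → posterior Inverse-Gamma(7/4, 21/2)
obs 2: x=7 → posterior Inverse-Gamma(9/4, 71)
obs 3: x=3 → posterior Inverse-Gamma(11/4, 191/2)
obs 4: x=1/2 → posterior Inverse-Gamma(13/4, 845/8)
obs 5: x=7/2 → posterior Inverse-Gamma(15/4, 535/4)
obs 6: x=3/2 → posterior Inverse-Gamma(17/4, 1191/8)
obs 7: x=-3 → posterior Inverse-Gamma(19/4, 1195/8)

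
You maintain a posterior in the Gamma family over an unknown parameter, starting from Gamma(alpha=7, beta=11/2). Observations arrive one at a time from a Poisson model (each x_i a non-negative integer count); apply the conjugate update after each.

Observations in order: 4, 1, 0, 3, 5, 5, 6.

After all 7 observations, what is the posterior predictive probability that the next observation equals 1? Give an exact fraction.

obs 1: x=4 → posterior Gamma(11, 13/2)
obs 2: x=1 → posterior Gamma(12, 15/2)
obs 3: x=0 → posterior Gamma(12, 17/2)
obs 4: x=3 → posterior Gamma(15, 19/2)
obs 5: x=5 → posterior Gamma(20, 21/2)
obs 6: x=5 → posterior Gamma(25, 23/2)
obs 7: x=6 → posterior Gamma(31, 25/2)

1344410693882025498169241473078727722167968750/6362685441135942358474828762538534230890216321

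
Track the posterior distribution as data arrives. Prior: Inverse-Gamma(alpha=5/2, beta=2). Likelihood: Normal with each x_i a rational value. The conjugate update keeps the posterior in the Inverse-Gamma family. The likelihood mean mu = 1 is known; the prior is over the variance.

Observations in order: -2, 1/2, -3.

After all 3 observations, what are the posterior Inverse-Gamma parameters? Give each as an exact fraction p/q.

alpha=4, beta=117/8

obs 1: x=-2 → posterior Inverse-Gamma(3, 13/2)
obs 2: x=1/2 → posterior Inverse-Gamma(7/2, 53/8)
obs 3: x=-3 → posterior Inverse-Gamma(4, 117/8)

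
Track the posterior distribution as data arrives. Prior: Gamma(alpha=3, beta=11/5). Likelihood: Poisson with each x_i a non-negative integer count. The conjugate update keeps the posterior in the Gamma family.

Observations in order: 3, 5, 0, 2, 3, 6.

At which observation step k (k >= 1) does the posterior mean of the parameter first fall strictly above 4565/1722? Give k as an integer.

obs 1: x=3 → posterior Gamma(6, 16/5)
obs 2: x=5 → posterior Gamma(11, 21/5)
obs 3: x=0 → posterior Gamma(11, 26/5)
obs 4: x=2 → posterior Gamma(13, 31/5)
obs 5: x=3 → posterior Gamma(16, 36/5)
obs 6: x=6 → posterior Gamma(22, 41/5)

k = 6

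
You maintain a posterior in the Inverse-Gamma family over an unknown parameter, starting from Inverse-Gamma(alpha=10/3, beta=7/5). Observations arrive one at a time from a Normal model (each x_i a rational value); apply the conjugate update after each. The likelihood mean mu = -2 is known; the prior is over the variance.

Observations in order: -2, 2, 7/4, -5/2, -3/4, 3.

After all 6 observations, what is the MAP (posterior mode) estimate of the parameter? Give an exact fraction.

obs 1: x=-2 → posterior Inverse-Gamma(23/6, 7/5)
obs 2: x=2 → posterior Inverse-Gamma(13/3, 47/5)
obs 3: x=7/4 → posterior Inverse-Gamma(29/6, 2629/160)
obs 4: x=-5/2 → posterior Inverse-Gamma(16/3, 2649/160)
obs 5: x=-3/4 → posterior Inverse-Gamma(35/6, 1387/80)
obs 6: x=3 → posterior Inverse-Gamma(19/3, 2387/80)

651/160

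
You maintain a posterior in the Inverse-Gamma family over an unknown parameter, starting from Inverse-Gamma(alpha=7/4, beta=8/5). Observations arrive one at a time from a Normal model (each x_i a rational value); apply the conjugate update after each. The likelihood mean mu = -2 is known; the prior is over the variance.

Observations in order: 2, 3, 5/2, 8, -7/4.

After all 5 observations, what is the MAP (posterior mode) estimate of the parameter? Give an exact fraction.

4387/280

obs 1: x=2 → posterior Inverse-Gamma(9/4, 48/5)
obs 2: x=3 → posterior Inverse-Gamma(11/4, 221/10)
obs 3: x=5/2 → posterior Inverse-Gamma(13/4, 1289/40)
obs 4: x=8 → posterior Inverse-Gamma(15/4, 3289/40)
obs 5: x=-7/4 → posterior Inverse-Gamma(17/4, 13161/160)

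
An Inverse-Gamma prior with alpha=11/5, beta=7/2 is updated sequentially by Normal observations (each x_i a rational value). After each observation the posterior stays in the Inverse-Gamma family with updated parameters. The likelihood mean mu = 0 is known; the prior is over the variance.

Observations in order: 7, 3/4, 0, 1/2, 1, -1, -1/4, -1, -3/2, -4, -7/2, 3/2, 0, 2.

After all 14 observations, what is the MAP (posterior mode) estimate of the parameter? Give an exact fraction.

3865/816

obs 1: x=7 → posterior Inverse-Gamma(27/10, 28)
obs 2: x=3/4 → posterior Inverse-Gamma(16/5, 905/32)
obs 3: x=0 → posterior Inverse-Gamma(37/10, 905/32)
obs 4: x=1/2 → posterior Inverse-Gamma(21/5, 909/32)
obs 5: x=1 → posterior Inverse-Gamma(47/10, 925/32)
obs 6: x=-1 → posterior Inverse-Gamma(26/5, 941/32)
obs 7: x=-1/4 → posterior Inverse-Gamma(57/10, 471/16)
obs 8: x=-1 → posterior Inverse-Gamma(31/5, 479/16)
obs 9: x=-3/2 → posterior Inverse-Gamma(67/10, 497/16)
obs 10: x=-4 → posterior Inverse-Gamma(36/5, 625/16)
obs 11: x=-7/2 → posterior Inverse-Gamma(77/10, 723/16)
obs 12: x=3/2 → posterior Inverse-Gamma(41/5, 741/16)
obs 13: x=0 → posterior Inverse-Gamma(87/10, 741/16)
obs 14: x=2 → posterior Inverse-Gamma(46/5, 773/16)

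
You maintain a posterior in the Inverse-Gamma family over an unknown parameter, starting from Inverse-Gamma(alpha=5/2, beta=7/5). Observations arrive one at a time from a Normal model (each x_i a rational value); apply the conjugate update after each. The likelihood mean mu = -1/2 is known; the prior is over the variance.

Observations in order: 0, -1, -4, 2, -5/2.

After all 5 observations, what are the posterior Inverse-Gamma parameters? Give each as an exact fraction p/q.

obs 1: x=0 → posterior Inverse-Gamma(3, 61/40)
obs 2: x=-1 → posterior Inverse-Gamma(7/2, 33/20)
obs 3: x=-4 → posterior Inverse-Gamma(4, 311/40)
obs 4: x=2 → posterior Inverse-Gamma(9/2, 109/10)
obs 5: x=-5/2 → posterior Inverse-Gamma(5, 129/10)

alpha=5, beta=129/10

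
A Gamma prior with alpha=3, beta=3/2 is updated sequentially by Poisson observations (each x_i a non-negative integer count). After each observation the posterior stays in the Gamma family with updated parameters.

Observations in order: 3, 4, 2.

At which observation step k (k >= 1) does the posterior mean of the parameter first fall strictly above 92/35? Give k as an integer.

k = 2

obs 1: x=3 → posterior Gamma(6, 5/2)
obs 2: x=4 → posterior Gamma(10, 7/2)
obs 3: x=2 → posterior Gamma(12, 9/2)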